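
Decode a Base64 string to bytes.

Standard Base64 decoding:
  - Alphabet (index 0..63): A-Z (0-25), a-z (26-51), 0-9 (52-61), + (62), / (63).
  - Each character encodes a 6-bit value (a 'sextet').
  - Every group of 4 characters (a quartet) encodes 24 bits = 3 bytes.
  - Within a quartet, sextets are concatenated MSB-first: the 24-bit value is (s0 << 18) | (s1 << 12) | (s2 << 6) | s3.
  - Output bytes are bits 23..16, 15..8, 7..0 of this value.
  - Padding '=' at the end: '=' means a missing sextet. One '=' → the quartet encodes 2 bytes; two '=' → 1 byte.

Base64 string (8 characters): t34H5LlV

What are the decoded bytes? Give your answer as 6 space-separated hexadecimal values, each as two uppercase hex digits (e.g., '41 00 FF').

Answer: B7 7E 07 E4 B9 55

Derivation:
After char 0 ('t'=45): chars_in_quartet=1 acc=0x2D bytes_emitted=0
After char 1 ('3'=55): chars_in_quartet=2 acc=0xB77 bytes_emitted=0
After char 2 ('4'=56): chars_in_quartet=3 acc=0x2DDF8 bytes_emitted=0
After char 3 ('H'=7): chars_in_quartet=4 acc=0xB77E07 -> emit B7 7E 07, reset; bytes_emitted=3
After char 4 ('5'=57): chars_in_quartet=1 acc=0x39 bytes_emitted=3
After char 5 ('L'=11): chars_in_quartet=2 acc=0xE4B bytes_emitted=3
After char 6 ('l'=37): chars_in_quartet=3 acc=0x392E5 bytes_emitted=3
After char 7 ('V'=21): chars_in_quartet=4 acc=0xE4B955 -> emit E4 B9 55, reset; bytes_emitted=6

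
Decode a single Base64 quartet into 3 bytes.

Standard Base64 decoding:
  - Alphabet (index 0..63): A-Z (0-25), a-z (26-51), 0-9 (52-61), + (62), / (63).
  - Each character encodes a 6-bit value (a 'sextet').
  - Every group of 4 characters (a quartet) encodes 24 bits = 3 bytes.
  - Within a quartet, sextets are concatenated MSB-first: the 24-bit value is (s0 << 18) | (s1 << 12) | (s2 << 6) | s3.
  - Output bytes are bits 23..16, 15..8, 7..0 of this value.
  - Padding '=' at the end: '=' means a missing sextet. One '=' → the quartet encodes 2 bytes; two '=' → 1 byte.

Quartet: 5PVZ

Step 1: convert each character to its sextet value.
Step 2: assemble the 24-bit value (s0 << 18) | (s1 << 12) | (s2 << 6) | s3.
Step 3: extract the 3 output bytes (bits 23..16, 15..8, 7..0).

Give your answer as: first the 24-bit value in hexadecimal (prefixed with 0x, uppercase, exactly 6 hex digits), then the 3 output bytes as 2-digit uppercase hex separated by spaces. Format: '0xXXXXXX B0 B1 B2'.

Answer: 0xE4F559 E4 F5 59

Derivation:
Sextets: 5=57, P=15, V=21, Z=25
24-bit: (57<<18) | (15<<12) | (21<<6) | 25
      = 0xE40000 | 0x00F000 | 0x000540 | 0x000019
      = 0xE4F559
Bytes: (v>>16)&0xFF=E4, (v>>8)&0xFF=F5, v&0xFF=59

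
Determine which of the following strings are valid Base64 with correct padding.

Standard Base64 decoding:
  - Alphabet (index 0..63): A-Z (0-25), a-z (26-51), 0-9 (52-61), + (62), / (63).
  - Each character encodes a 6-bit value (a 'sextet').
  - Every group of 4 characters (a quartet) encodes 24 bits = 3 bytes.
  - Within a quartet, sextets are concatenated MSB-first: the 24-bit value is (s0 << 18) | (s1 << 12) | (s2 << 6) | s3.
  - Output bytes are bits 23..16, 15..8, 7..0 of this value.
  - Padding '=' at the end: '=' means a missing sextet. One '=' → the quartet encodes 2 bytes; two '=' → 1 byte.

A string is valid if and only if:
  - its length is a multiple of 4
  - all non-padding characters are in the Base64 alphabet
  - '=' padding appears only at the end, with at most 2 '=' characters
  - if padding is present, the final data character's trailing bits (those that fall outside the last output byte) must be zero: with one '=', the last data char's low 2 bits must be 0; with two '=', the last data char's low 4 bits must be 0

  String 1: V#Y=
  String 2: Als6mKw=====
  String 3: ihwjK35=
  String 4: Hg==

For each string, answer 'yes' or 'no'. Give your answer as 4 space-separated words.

String 1: 'V#Y=' → invalid (bad char(s): ['#'])
String 2: 'Als6mKw=====' → invalid (5 pad chars (max 2))
String 3: 'ihwjK35=' → invalid (bad trailing bits)
String 4: 'Hg==' → valid

Answer: no no no yes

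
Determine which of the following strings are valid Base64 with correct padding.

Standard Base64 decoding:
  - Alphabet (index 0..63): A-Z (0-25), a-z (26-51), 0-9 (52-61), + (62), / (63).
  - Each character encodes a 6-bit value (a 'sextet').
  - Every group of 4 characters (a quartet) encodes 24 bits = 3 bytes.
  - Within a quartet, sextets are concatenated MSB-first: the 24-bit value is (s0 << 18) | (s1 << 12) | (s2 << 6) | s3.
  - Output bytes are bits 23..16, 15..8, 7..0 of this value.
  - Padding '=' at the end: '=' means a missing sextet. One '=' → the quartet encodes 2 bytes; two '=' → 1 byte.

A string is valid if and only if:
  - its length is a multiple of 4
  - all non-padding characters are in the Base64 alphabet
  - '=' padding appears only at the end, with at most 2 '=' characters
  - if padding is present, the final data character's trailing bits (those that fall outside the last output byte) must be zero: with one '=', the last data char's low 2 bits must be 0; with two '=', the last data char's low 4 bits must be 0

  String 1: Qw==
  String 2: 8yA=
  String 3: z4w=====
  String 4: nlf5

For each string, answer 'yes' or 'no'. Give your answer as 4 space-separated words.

Answer: yes yes no yes

Derivation:
String 1: 'Qw==' → valid
String 2: '8yA=' → valid
String 3: 'z4w=====' → invalid (5 pad chars (max 2))
String 4: 'nlf5' → valid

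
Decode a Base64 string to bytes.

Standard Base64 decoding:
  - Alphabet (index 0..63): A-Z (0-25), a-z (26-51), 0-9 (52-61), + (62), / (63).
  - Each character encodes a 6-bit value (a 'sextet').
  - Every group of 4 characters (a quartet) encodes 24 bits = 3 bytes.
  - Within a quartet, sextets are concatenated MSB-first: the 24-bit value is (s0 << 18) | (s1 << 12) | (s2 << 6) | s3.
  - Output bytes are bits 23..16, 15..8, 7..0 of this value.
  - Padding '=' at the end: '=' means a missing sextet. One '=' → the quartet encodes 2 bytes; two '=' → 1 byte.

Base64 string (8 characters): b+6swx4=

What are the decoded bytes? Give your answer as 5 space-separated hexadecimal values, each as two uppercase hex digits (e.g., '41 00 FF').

After char 0 ('b'=27): chars_in_quartet=1 acc=0x1B bytes_emitted=0
After char 1 ('+'=62): chars_in_quartet=2 acc=0x6FE bytes_emitted=0
After char 2 ('6'=58): chars_in_quartet=3 acc=0x1BFBA bytes_emitted=0
After char 3 ('s'=44): chars_in_quartet=4 acc=0x6FEEAC -> emit 6F EE AC, reset; bytes_emitted=3
After char 4 ('w'=48): chars_in_quartet=1 acc=0x30 bytes_emitted=3
After char 5 ('x'=49): chars_in_quartet=2 acc=0xC31 bytes_emitted=3
After char 6 ('4'=56): chars_in_quartet=3 acc=0x30C78 bytes_emitted=3
Padding '=': partial quartet acc=0x30C78 -> emit C3 1E; bytes_emitted=5

Answer: 6F EE AC C3 1E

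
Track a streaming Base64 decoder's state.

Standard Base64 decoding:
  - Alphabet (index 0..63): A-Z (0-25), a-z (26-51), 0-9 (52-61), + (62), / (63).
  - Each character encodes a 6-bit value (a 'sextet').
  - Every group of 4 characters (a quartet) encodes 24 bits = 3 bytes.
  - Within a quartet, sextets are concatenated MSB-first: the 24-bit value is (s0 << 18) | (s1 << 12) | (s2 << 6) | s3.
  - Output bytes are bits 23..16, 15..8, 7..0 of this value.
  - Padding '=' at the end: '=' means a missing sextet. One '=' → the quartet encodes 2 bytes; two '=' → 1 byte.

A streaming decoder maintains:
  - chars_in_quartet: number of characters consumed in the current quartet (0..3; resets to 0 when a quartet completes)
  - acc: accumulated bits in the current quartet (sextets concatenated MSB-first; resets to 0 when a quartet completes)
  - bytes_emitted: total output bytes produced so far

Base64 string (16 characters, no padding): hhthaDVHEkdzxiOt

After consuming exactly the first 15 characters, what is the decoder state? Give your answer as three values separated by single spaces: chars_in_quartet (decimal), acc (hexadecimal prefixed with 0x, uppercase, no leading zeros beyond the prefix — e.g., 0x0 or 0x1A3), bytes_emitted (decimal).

Answer: 3 0x3188E 9

Derivation:
After char 0 ('h'=33): chars_in_quartet=1 acc=0x21 bytes_emitted=0
After char 1 ('h'=33): chars_in_quartet=2 acc=0x861 bytes_emitted=0
After char 2 ('t'=45): chars_in_quartet=3 acc=0x2186D bytes_emitted=0
After char 3 ('h'=33): chars_in_quartet=4 acc=0x861B61 -> emit 86 1B 61, reset; bytes_emitted=3
After char 4 ('a'=26): chars_in_quartet=1 acc=0x1A bytes_emitted=3
After char 5 ('D'=3): chars_in_quartet=2 acc=0x683 bytes_emitted=3
After char 6 ('V'=21): chars_in_quartet=3 acc=0x1A0D5 bytes_emitted=3
After char 7 ('H'=7): chars_in_quartet=4 acc=0x683547 -> emit 68 35 47, reset; bytes_emitted=6
After char 8 ('E'=4): chars_in_quartet=1 acc=0x4 bytes_emitted=6
After char 9 ('k'=36): chars_in_quartet=2 acc=0x124 bytes_emitted=6
After char 10 ('d'=29): chars_in_quartet=3 acc=0x491D bytes_emitted=6
After char 11 ('z'=51): chars_in_quartet=4 acc=0x124773 -> emit 12 47 73, reset; bytes_emitted=9
After char 12 ('x'=49): chars_in_quartet=1 acc=0x31 bytes_emitted=9
After char 13 ('i'=34): chars_in_quartet=2 acc=0xC62 bytes_emitted=9
After char 14 ('O'=14): chars_in_quartet=3 acc=0x3188E bytes_emitted=9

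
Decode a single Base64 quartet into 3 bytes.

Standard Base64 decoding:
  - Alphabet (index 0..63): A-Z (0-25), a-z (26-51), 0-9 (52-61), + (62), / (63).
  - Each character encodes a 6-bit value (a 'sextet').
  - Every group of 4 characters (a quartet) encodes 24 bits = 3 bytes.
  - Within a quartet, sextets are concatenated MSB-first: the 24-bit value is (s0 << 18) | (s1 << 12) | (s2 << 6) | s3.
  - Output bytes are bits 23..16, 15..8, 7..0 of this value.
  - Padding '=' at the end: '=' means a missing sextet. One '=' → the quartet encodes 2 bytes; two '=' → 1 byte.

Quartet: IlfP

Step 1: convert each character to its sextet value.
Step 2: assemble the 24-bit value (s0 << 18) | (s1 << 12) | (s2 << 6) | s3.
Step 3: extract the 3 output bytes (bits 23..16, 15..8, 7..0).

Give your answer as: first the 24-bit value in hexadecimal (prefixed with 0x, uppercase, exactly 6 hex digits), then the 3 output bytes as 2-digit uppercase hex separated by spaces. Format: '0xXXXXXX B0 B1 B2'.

Sextets: I=8, l=37, f=31, P=15
24-bit: (8<<18) | (37<<12) | (31<<6) | 15
      = 0x200000 | 0x025000 | 0x0007C0 | 0x00000F
      = 0x2257CF
Bytes: (v>>16)&0xFF=22, (v>>8)&0xFF=57, v&0xFF=CF

Answer: 0x2257CF 22 57 CF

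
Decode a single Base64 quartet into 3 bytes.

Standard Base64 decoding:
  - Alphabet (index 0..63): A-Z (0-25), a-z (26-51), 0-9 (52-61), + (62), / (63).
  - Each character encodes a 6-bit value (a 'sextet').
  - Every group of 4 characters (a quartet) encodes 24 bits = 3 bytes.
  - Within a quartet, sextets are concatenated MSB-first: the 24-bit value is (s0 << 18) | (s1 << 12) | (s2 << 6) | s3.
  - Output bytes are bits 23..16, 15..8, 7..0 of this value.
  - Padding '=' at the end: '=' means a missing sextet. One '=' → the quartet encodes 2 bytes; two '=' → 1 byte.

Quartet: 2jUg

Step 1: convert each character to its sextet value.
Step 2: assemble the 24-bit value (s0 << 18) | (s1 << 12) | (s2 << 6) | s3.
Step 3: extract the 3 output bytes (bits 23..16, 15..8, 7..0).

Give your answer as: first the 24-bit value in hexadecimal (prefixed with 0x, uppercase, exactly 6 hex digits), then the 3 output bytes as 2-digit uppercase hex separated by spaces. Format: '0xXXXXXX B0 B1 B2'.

Sextets: 2=54, j=35, U=20, g=32
24-bit: (54<<18) | (35<<12) | (20<<6) | 32
      = 0xD80000 | 0x023000 | 0x000500 | 0x000020
      = 0xDA3520
Bytes: (v>>16)&0xFF=DA, (v>>8)&0xFF=35, v&0xFF=20

Answer: 0xDA3520 DA 35 20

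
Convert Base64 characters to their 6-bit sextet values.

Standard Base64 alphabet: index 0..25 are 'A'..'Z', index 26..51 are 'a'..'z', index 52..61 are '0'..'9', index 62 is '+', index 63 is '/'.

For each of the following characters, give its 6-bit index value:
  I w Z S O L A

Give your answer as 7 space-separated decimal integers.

Answer: 8 48 25 18 14 11 0

Derivation:
'I': A..Z range, ord('I') − ord('A') = 8
'w': a..z range, 26 + ord('w') − ord('a') = 48
'Z': A..Z range, ord('Z') − ord('A') = 25
'S': A..Z range, ord('S') − ord('A') = 18
'O': A..Z range, ord('O') − ord('A') = 14
'L': A..Z range, ord('L') − ord('A') = 11
'A': A..Z range, ord('A') − ord('A') = 0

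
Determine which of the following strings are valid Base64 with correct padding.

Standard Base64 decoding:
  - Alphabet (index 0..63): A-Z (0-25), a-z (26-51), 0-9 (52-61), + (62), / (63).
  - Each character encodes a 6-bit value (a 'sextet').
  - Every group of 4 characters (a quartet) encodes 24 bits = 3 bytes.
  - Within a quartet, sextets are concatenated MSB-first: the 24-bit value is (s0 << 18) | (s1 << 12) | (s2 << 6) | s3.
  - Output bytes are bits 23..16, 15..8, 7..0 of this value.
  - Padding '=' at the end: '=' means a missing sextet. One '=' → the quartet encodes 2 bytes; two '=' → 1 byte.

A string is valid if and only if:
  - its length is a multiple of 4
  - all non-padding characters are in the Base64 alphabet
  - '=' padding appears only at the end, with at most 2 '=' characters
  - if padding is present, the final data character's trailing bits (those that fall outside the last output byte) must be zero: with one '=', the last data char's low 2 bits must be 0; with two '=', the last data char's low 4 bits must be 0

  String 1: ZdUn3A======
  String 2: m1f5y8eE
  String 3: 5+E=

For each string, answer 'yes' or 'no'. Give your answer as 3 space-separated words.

Answer: no yes yes

Derivation:
String 1: 'ZdUn3A======' → invalid (6 pad chars (max 2))
String 2: 'm1f5y8eE' → valid
String 3: '5+E=' → valid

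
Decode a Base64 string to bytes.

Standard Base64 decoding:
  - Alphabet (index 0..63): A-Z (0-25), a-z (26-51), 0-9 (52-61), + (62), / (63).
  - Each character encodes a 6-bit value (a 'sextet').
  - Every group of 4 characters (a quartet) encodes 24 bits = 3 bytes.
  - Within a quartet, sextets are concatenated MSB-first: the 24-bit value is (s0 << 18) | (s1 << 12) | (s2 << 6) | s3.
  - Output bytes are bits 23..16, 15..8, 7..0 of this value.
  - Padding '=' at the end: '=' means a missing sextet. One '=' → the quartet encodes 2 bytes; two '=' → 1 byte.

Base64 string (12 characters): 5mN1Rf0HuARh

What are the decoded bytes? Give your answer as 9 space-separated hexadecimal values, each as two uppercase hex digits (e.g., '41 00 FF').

Answer: E6 63 75 45 FD 07 B8 04 61

Derivation:
After char 0 ('5'=57): chars_in_quartet=1 acc=0x39 bytes_emitted=0
After char 1 ('m'=38): chars_in_quartet=2 acc=0xE66 bytes_emitted=0
After char 2 ('N'=13): chars_in_quartet=3 acc=0x3998D bytes_emitted=0
After char 3 ('1'=53): chars_in_quartet=4 acc=0xE66375 -> emit E6 63 75, reset; bytes_emitted=3
After char 4 ('R'=17): chars_in_quartet=1 acc=0x11 bytes_emitted=3
After char 5 ('f'=31): chars_in_quartet=2 acc=0x45F bytes_emitted=3
After char 6 ('0'=52): chars_in_quartet=3 acc=0x117F4 bytes_emitted=3
After char 7 ('H'=7): chars_in_quartet=4 acc=0x45FD07 -> emit 45 FD 07, reset; bytes_emitted=6
After char 8 ('u'=46): chars_in_quartet=1 acc=0x2E bytes_emitted=6
After char 9 ('A'=0): chars_in_quartet=2 acc=0xB80 bytes_emitted=6
After char 10 ('R'=17): chars_in_quartet=3 acc=0x2E011 bytes_emitted=6
After char 11 ('h'=33): chars_in_quartet=4 acc=0xB80461 -> emit B8 04 61, reset; bytes_emitted=9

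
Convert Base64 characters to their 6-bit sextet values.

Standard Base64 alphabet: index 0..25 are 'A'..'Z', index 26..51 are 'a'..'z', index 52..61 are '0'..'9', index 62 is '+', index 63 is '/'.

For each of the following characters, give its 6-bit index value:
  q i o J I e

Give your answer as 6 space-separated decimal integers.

'q': a..z range, 26 + ord('q') − ord('a') = 42
'i': a..z range, 26 + ord('i') − ord('a') = 34
'o': a..z range, 26 + ord('o') − ord('a') = 40
'J': A..Z range, ord('J') − ord('A') = 9
'I': A..Z range, ord('I') − ord('A') = 8
'e': a..z range, 26 + ord('e') − ord('a') = 30

Answer: 42 34 40 9 8 30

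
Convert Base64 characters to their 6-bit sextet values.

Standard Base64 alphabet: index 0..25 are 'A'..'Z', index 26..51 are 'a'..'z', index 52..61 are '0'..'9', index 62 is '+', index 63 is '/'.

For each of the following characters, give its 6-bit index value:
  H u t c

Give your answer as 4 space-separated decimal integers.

'H': A..Z range, ord('H') − ord('A') = 7
'u': a..z range, 26 + ord('u') − ord('a') = 46
't': a..z range, 26 + ord('t') − ord('a') = 45
'c': a..z range, 26 + ord('c') − ord('a') = 28

Answer: 7 46 45 28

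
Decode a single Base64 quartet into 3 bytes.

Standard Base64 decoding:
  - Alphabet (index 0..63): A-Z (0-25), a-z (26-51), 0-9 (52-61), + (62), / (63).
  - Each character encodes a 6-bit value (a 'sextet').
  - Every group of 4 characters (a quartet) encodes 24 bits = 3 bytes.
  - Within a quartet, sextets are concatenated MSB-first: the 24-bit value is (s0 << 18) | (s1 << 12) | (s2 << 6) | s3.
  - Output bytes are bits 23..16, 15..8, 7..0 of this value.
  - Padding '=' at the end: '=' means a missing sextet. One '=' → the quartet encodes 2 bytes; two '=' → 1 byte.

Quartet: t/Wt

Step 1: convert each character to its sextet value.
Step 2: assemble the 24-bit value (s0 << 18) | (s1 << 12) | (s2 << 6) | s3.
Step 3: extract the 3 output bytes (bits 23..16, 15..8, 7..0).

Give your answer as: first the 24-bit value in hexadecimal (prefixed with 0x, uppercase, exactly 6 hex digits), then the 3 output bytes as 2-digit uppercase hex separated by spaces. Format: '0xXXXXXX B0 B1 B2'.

Sextets: t=45, /=63, W=22, t=45
24-bit: (45<<18) | (63<<12) | (22<<6) | 45
      = 0xB40000 | 0x03F000 | 0x000580 | 0x00002D
      = 0xB7F5AD
Bytes: (v>>16)&0xFF=B7, (v>>8)&0xFF=F5, v&0xFF=AD

Answer: 0xB7F5AD B7 F5 AD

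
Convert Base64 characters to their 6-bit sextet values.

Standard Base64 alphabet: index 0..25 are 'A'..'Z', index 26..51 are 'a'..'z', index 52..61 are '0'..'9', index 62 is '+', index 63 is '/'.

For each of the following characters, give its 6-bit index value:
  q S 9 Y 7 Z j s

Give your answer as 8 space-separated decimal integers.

'q': a..z range, 26 + ord('q') − ord('a') = 42
'S': A..Z range, ord('S') − ord('A') = 18
'9': 0..9 range, 52 + ord('9') − ord('0') = 61
'Y': A..Z range, ord('Y') − ord('A') = 24
'7': 0..9 range, 52 + ord('7') − ord('0') = 59
'Z': A..Z range, ord('Z') − ord('A') = 25
'j': a..z range, 26 + ord('j') − ord('a') = 35
's': a..z range, 26 + ord('s') − ord('a') = 44

Answer: 42 18 61 24 59 25 35 44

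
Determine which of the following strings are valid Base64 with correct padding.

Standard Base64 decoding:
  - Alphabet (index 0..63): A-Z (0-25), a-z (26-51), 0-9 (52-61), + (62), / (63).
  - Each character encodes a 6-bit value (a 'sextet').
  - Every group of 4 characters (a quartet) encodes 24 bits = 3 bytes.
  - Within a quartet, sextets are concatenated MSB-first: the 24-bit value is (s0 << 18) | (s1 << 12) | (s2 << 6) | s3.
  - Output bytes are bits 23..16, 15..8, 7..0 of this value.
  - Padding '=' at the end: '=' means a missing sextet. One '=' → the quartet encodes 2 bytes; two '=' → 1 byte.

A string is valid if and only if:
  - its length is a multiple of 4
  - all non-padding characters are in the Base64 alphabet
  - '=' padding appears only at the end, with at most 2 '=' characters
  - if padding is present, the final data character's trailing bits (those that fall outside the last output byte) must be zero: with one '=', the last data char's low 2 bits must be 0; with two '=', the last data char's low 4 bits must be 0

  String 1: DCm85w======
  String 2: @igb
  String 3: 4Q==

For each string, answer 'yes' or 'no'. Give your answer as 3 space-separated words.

String 1: 'DCm85w======' → invalid (6 pad chars (max 2))
String 2: '@igb' → invalid (bad char(s): ['@'])
String 3: '4Q==' → valid

Answer: no no yes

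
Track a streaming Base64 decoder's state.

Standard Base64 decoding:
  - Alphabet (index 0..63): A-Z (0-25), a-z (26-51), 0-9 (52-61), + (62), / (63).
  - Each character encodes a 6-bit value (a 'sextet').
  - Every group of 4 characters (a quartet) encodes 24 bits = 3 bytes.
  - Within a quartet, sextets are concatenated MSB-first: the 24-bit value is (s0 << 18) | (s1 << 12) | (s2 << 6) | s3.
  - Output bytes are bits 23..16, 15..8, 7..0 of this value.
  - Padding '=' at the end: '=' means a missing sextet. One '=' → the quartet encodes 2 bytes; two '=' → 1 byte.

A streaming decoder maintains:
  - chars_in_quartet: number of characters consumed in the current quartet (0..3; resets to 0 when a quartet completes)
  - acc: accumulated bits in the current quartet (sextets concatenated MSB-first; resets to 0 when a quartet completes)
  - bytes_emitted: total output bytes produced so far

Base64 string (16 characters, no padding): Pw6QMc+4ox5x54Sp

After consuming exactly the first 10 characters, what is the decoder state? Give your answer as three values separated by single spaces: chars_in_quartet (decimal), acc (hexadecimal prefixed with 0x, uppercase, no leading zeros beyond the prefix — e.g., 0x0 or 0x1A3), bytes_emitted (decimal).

Answer: 2 0xA31 6

Derivation:
After char 0 ('P'=15): chars_in_quartet=1 acc=0xF bytes_emitted=0
After char 1 ('w'=48): chars_in_quartet=2 acc=0x3F0 bytes_emitted=0
After char 2 ('6'=58): chars_in_quartet=3 acc=0xFC3A bytes_emitted=0
After char 3 ('Q'=16): chars_in_quartet=4 acc=0x3F0E90 -> emit 3F 0E 90, reset; bytes_emitted=3
After char 4 ('M'=12): chars_in_quartet=1 acc=0xC bytes_emitted=3
After char 5 ('c'=28): chars_in_quartet=2 acc=0x31C bytes_emitted=3
After char 6 ('+'=62): chars_in_quartet=3 acc=0xC73E bytes_emitted=3
After char 7 ('4'=56): chars_in_quartet=4 acc=0x31CFB8 -> emit 31 CF B8, reset; bytes_emitted=6
After char 8 ('o'=40): chars_in_quartet=1 acc=0x28 bytes_emitted=6
After char 9 ('x'=49): chars_in_quartet=2 acc=0xA31 bytes_emitted=6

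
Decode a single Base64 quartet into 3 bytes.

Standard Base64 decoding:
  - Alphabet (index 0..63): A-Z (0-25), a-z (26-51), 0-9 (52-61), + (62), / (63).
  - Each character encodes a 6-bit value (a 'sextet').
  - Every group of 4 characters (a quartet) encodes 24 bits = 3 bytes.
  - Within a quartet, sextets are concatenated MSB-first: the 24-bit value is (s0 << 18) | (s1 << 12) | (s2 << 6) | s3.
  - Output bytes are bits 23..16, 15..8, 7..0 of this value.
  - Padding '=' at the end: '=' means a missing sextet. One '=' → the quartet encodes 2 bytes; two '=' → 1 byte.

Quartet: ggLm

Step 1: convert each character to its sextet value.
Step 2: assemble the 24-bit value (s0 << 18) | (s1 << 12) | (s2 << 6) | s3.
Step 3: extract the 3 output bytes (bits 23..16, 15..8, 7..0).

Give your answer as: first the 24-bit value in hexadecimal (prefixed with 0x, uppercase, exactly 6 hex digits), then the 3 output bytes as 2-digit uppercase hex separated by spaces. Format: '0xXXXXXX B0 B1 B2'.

Answer: 0x8202E6 82 02 E6

Derivation:
Sextets: g=32, g=32, L=11, m=38
24-bit: (32<<18) | (32<<12) | (11<<6) | 38
      = 0x800000 | 0x020000 | 0x0002C0 | 0x000026
      = 0x8202E6
Bytes: (v>>16)&0xFF=82, (v>>8)&0xFF=02, v&0xFF=E6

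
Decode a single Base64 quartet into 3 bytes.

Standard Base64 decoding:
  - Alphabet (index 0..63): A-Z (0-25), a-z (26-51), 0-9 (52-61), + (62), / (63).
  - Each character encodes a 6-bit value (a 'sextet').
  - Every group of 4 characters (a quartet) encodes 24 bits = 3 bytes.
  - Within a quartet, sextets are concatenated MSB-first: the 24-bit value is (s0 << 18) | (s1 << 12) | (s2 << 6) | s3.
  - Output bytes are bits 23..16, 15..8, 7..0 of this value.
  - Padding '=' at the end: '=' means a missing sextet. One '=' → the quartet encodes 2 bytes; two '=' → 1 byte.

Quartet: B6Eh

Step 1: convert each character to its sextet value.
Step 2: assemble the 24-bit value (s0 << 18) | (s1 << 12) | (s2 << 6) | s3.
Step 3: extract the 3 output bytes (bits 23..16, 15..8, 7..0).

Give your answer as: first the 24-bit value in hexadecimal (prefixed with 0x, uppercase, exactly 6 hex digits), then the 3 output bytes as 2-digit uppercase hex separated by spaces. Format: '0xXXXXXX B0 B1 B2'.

Sextets: B=1, 6=58, E=4, h=33
24-bit: (1<<18) | (58<<12) | (4<<6) | 33
      = 0x040000 | 0x03A000 | 0x000100 | 0x000021
      = 0x07A121
Bytes: (v>>16)&0xFF=07, (v>>8)&0xFF=A1, v&0xFF=21

Answer: 0x07A121 07 A1 21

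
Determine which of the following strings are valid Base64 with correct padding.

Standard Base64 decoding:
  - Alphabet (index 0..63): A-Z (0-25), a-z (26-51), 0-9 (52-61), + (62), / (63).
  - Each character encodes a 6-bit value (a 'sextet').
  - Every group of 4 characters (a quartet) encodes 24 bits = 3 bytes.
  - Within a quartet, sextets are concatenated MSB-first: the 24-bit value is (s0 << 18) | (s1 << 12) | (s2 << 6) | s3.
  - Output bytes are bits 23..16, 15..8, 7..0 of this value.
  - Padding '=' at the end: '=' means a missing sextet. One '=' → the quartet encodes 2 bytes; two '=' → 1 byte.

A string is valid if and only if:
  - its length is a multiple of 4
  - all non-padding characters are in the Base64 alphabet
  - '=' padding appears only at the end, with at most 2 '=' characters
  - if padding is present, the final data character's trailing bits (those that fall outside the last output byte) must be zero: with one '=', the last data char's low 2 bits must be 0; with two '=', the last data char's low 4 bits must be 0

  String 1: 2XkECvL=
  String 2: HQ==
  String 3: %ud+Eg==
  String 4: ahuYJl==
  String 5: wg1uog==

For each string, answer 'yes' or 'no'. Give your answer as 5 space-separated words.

Answer: no yes no no yes

Derivation:
String 1: '2XkECvL=' → invalid (bad trailing bits)
String 2: 'HQ==' → valid
String 3: '%ud+Eg==' → invalid (bad char(s): ['%'])
String 4: 'ahuYJl==' → invalid (bad trailing bits)
String 5: 'wg1uog==' → valid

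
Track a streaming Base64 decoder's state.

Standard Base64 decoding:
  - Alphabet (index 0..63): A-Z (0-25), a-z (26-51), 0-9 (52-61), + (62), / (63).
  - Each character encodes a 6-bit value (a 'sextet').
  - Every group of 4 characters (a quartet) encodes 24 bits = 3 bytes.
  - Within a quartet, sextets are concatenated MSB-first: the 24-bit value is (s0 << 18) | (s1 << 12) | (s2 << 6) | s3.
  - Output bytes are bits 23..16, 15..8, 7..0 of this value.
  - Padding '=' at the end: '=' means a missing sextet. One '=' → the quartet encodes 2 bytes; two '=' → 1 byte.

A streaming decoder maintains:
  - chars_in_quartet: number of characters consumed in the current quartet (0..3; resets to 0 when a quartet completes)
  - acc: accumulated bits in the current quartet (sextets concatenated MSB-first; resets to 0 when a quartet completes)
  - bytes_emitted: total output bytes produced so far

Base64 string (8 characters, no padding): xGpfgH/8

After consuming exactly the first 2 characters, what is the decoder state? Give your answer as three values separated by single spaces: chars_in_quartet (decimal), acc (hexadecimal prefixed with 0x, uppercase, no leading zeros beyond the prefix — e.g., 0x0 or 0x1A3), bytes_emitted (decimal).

Answer: 2 0xC46 0

Derivation:
After char 0 ('x'=49): chars_in_quartet=1 acc=0x31 bytes_emitted=0
After char 1 ('G'=6): chars_in_quartet=2 acc=0xC46 bytes_emitted=0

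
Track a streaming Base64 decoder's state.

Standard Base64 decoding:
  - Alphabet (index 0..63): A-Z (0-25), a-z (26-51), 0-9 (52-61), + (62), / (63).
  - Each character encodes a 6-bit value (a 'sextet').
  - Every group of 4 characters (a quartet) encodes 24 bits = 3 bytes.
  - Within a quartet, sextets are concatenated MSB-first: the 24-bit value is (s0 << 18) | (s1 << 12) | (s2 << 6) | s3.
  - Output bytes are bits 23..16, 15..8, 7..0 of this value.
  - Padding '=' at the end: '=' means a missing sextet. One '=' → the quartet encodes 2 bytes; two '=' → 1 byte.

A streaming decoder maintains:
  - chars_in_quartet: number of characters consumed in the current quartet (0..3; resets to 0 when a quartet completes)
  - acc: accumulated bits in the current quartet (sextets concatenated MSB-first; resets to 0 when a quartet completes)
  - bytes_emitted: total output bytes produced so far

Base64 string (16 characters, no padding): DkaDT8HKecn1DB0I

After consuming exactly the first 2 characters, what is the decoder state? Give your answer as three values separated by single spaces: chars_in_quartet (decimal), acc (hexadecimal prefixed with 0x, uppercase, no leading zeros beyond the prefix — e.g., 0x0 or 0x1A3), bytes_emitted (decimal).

Answer: 2 0xE4 0

Derivation:
After char 0 ('D'=3): chars_in_quartet=1 acc=0x3 bytes_emitted=0
After char 1 ('k'=36): chars_in_quartet=2 acc=0xE4 bytes_emitted=0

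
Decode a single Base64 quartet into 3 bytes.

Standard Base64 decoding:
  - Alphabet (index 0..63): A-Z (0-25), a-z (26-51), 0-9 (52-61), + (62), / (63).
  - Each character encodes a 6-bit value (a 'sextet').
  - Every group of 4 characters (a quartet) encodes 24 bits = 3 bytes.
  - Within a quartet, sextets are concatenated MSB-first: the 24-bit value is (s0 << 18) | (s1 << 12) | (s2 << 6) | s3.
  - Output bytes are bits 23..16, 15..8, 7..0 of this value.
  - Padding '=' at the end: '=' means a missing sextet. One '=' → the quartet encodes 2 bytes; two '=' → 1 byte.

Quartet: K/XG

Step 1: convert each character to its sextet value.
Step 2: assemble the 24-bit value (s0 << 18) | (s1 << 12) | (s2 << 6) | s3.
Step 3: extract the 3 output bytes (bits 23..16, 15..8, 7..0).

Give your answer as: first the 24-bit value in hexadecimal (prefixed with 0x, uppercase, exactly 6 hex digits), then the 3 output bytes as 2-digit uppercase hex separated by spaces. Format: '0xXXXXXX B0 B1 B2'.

Answer: 0x2BF5C6 2B F5 C6

Derivation:
Sextets: K=10, /=63, X=23, G=6
24-bit: (10<<18) | (63<<12) | (23<<6) | 6
      = 0x280000 | 0x03F000 | 0x0005C0 | 0x000006
      = 0x2BF5C6
Bytes: (v>>16)&0xFF=2B, (v>>8)&0xFF=F5, v&0xFF=C6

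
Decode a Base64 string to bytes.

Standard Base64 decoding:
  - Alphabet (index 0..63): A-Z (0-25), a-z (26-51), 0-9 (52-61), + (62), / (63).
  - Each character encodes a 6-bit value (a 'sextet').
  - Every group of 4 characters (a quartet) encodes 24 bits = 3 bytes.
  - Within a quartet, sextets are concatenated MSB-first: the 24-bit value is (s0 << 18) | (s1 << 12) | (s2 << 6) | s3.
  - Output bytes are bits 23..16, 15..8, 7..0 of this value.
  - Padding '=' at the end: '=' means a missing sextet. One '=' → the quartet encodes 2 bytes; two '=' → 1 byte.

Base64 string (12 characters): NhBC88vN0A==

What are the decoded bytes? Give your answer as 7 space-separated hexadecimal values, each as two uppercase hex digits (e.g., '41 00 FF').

After char 0 ('N'=13): chars_in_quartet=1 acc=0xD bytes_emitted=0
After char 1 ('h'=33): chars_in_quartet=2 acc=0x361 bytes_emitted=0
After char 2 ('B'=1): chars_in_quartet=3 acc=0xD841 bytes_emitted=0
After char 3 ('C'=2): chars_in_quartet=4 acc=0x361042 -> emit 36 10 42, reset; bytes_emitted=3
After char 4 ('8'=60): chars_in_quartet=1 acc=0x3C bytes_emitted=3
After char 5 ('8'=60): chars_in_quartet=2 acc=0xF3C bytes_emitted=3
After char 6 ('v'=47): chars_in_quartet=3 acc=0x3CF2F bytes_emitted=3
After char 7 ('N'=13): chars_in_quartet=4 acc=0xF3CBCD -> emit F3 CB CD, reset; bytes_emitted=6
After char 8 ('0'=52): chars_in_quartet=1 acc=0x34 bytes_emitted=6
After char 9 ('A'=0): chars_in_quartet=2 acc=0xD00 bytes_emitted=6
Padding '==': partial quartet acc=0xD00 -> emit D0; bytes_emitted=7

Answer: 36 10 42 F3 CB CD D0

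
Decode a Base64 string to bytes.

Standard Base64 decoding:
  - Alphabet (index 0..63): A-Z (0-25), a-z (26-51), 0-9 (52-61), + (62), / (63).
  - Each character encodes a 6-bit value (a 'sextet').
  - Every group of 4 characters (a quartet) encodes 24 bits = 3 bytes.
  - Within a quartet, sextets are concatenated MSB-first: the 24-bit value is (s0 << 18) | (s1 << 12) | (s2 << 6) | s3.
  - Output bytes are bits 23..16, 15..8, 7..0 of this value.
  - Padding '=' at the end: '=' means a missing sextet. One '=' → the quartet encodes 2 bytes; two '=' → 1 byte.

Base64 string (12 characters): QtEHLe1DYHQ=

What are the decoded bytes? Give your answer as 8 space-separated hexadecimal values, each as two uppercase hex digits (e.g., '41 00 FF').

Answer: 42 D1 07 2D ED 43 60 74

Derivation:
After char 0 ('Q'=16): chars_in_quartet=1 acc=0x10 bytes_emitted=0
After char 1 ('t'=45): chars_in_quartet=2 acc=0x42D bytes_emitted=0
After char 2 ('E'=4): chars_in_quartet=3 acc=0x10B44 bytes_emitted=0
After char 3 ('H'=7): chars_in_quartet=4 acc=0x42D107 -> emit 42 D1 07, reset; bytes_emitted=3
After char 4 ('L'=11): chars_in_quartet=1 acc=0xB bytes_emitted=3
After char 5 ('e'=30): chars_in_quartet=2 acc=0x2DE bytes_emitted=3
After char 6 ('1'=53): chars_in_quartet=3 acc=0xB7B5 bytes_emitted=3
After char 7 ('D'=3): chars_in_quartet=4 acc=0x2DED43 -> emit 2D ED 43, reset; bytes_emitted=6
After char 8 ('Y'=24): chars_in_quartet=1 acc=0x18 bytes_emitted=6
After char 9 ('H'=7): chars_in_quartet=2 acc=0x607 bytes_emitted=6
After char 10 ('Q'=16): chars_in_quartet=3 acc=0x181D0 bytes_emitted=6
Padding '=': partial quartet acc=0x181D0 -> emit 60 74; bytes_emitted=8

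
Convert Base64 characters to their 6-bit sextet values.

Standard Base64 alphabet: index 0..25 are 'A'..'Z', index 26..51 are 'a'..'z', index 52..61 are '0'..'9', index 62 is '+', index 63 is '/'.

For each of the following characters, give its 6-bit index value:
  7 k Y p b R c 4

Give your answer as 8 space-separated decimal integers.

'7': 0..9 range, 52 + ord('7') − ord('0') = 59
'k': a..z range, 26 + ord('k') − ord('a') = 36
'Y': A..Z range, ord('Y') − ord('A') = 24
'p': a..z range, 26 + ord('p') − ord('a') = 41
'b': a..z range, 26 + ord('b') − ord('a') = 27
'R': A..Z range, ord('R') − ord('A') = 17
'c': a..z range, 26 + ord('c') − ord('a') = 28
'4': 0..9 range, 52 + ord('4') − ord('0') = 56

Answer: 59 36 24 41 27 17 28 56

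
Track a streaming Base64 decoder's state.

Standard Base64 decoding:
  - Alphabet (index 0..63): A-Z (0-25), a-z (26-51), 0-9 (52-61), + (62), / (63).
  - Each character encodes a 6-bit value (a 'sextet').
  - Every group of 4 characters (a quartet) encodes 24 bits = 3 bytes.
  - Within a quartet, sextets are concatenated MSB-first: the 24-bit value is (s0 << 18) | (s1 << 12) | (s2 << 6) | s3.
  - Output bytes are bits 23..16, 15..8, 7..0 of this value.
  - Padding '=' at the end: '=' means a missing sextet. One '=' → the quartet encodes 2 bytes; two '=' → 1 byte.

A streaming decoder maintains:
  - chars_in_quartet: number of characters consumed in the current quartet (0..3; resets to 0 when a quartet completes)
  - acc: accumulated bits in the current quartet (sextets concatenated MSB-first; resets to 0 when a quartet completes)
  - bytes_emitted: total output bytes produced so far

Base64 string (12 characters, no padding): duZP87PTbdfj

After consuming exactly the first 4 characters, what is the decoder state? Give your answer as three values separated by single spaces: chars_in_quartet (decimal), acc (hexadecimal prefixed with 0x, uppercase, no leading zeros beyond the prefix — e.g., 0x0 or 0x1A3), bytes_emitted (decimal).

Answer: 0 0x0 3

Derivation:
After char 0 ('d'=29): chars_in_quartet=1 acc=0x1D bytes_emitted=0
After char 1 ('u'=46): chars_in_quartet=2 acc=0x76E bytes_emitted=0
After char 2 ('Z'=25): chars_in_quartet=3 acc=0x1DB99 bytes_emitted=0
After char 3 ('P'=15): chars_in_quartet=4 acc=0x76E64F -> emit 76 E6 4F, reset; bytes_emitted=3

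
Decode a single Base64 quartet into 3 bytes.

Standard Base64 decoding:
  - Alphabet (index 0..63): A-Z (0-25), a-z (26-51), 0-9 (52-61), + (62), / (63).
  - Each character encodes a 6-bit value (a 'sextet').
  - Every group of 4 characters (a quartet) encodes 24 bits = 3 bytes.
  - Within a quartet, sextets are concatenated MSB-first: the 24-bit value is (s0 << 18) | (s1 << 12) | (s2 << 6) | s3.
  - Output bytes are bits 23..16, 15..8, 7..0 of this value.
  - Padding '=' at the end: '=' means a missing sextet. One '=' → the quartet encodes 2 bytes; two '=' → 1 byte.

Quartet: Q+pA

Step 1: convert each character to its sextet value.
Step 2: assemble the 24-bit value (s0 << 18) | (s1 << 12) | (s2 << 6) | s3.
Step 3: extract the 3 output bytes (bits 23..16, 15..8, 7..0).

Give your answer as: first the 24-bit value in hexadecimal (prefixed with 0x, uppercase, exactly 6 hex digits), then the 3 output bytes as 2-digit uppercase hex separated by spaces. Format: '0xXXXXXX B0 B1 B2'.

Sextets: Q=16, +=62, p=41, A=0
24-bit: (16<<18) | (62<<12) | (41<<6) | 0
      = 0x400000 | 0x03E000 | 0x000A40 | 0x000000
      = 0x43EA40
Bytes: (v>>16)&0xFF=43, (v>>8)&0xFF=EA, v&0xFF=40

Answer: 0x43EA40 43 EA 40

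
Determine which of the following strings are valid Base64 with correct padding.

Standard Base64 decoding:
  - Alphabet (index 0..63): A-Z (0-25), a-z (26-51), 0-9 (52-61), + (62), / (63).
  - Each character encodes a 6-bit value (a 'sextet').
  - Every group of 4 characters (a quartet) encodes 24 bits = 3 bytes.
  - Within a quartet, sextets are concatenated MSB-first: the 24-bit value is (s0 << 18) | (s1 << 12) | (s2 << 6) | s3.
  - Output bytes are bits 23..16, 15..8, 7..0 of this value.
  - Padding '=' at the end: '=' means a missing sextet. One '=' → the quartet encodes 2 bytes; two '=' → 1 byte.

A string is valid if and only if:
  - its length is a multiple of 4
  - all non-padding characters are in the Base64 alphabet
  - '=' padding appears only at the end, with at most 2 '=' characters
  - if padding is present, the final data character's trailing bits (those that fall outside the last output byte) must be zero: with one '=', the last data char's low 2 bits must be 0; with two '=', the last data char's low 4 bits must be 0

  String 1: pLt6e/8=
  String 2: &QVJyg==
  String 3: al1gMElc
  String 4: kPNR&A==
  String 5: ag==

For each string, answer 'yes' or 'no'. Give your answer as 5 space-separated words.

Answer: yes no yes no yes

Derivation:
String 1: 'pLt6e/8=' → valid
String 2: '&QVJyg==' → invalid (bad char(s): ['&'])
String 3: 'al1gMElc' → valid
String 4: 'kPNR&A==' → invalid (bad char(s): ['&'])
String 5: 'ag==' → valid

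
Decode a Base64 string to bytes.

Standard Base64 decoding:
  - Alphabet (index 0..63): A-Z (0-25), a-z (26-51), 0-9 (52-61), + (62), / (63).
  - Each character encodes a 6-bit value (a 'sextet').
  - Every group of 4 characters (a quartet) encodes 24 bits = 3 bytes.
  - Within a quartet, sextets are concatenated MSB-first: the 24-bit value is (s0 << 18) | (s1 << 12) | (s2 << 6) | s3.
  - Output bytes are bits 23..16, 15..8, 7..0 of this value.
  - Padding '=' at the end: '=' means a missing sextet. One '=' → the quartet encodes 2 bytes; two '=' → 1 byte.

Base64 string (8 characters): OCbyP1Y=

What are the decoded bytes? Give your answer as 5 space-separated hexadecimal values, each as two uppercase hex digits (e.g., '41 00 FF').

Answer: 38 26 F2 3F 56

Derivation:
After char 0 ('O'=14): chars_in_quartet=1 acc=0xE bytes_emitted=0
After char 1 ('C'=2): chars_in_quartet=2 acc=0x382 bytes_emitted=0
After char 2 ('b'=27): chars_in_quartet=3 acc=0xE09B bytes_emitted=0
After char 3 ('y'=50): chars_in_quartet=4 acc=0x3826F2 -> emit 38 26 F2, reset; bytes_emitted=3
After char 4 ('P'=15): chars_in_quartet=1 acc=0xF bytes_emitted=3
After char 5 ('1'=53): chars_in_quartet=2 acc=0x3F5 bytes_emitted=3
After char 6 ('Y'=24): chars_in_quartet=3 acc=0xFD58 bytes_emitted=3
Padding '=': partial quartet acc=0xFD58 -> emit 3F 56; bytes_emitted=5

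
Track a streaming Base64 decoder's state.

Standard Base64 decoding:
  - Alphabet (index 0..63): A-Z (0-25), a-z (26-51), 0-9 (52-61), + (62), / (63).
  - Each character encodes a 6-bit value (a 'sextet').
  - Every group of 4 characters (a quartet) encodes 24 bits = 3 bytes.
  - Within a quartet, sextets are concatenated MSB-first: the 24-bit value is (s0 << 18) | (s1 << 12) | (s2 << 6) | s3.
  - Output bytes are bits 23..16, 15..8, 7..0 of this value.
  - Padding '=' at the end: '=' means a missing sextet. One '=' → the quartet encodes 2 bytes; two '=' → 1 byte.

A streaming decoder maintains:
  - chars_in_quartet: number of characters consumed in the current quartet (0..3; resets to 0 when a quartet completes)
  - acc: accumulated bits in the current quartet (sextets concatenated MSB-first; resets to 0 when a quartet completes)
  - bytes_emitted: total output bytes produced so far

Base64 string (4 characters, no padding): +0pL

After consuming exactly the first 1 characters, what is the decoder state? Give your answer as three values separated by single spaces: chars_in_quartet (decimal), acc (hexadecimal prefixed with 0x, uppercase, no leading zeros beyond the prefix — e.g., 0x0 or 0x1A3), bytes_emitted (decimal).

After char 0 ('+'=62): chars_in_quartet=1 acc=0x3E bytes_emitted=0

Answer: 1 0x3E 0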